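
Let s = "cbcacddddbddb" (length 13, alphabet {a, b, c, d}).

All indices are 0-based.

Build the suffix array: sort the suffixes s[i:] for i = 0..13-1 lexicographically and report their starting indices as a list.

rank | idx | suffix
   0 |   3 | acddddbddb
   1 |  12 | b
   2 |   1 | bcacddddbddb
   3 |   9 | bddb
   4 |   2 | cacddddbddb
   5 |   0 | cbcacddddbddb
   6 |   4 | cddddbddb
   7 |  11 | db
   8 |   8 | dbddb
   9 |  10 | ddb
  10 |   7 | ddbddb
  11 |   6 | dddbddb
  12 |   5 | ddddbddb

[3, 12, 1, 9, 2, 0, 4, 11, 8, 10, 7, 6, 5]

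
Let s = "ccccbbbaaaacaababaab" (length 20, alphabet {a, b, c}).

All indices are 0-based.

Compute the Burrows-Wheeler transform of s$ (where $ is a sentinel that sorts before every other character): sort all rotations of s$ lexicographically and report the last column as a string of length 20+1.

bbabcaabaaabaabcaccc$

rank  rotation               last
    0  $ccccbbbaaaacaababaab  b
    1  aaaacaababaab$ccccbbb  b
    2  aaacaababaab$ccccbbba  a
    3  aab$ccccbbbaaaacaabab  b
    4  aababaab$ccccbbbaaaac  c
    5  aacaababaab$ccccbbbaa  a
    6  ab$ccccbbbaaaacaababa  a
    7  abaab$ccccbbbaaaacaab  b
    8  ababaab$ccccbbbaaaaca  a
    9  acaababaab$ccccbbbaaa  a
   10  b$ccccbbbaaaacaababaa  a
   11  baaaacaababaab$ccccbb  b
   12  baab$ccccbbbaaaacaaba  a
   13  babaab$ccccbbbaaaacaa  a
   14  bbaaaacaababaab$ccccb  b
   15  bbbaaaacaababaab$cccc  c
   16  caababaab$ccccbbbaaaa  a
   17  cbbbaaaacaababaab$ccc  c
   18  ccbbbaaaacaababaab$cc  c
   19  cccbbbaaaacaababaab$c  c
   20  ccccbbbaaaacaababaab$  $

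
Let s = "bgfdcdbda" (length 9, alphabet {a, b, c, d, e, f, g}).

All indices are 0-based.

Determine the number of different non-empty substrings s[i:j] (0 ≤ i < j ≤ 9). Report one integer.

42

sorted suffixes:
  #0 SA[0]=8  'a'
  #1 SA[1]=6  'bda'
  #2 SA[2]=0  'bgfdcdbda'
  #3 SA[3]=4  'cdbda'
  #4 SA[4]=7  'da'
  #5 SA[5]=5  'dbda'
  #6 SA[6]=3  'dcdbda'
  #7 SA[7]=2  'fdcdbda'
  #8 SA[8]=1  'gfdcdbda'

SA = [8, 6, 0, 4, 7, 5, 3, 2, 1]
i: (SA[i-1],SA[i]) lcp shared
  1: (8,6) 0 ''
  2: (6,0) 1 'b'
  3: (0,4) 0 ''
  4: (4,7) 0 ''
  5: (7,5) 1 'd'
  6: (5,3) 1 'd'
  7: (3,2) 0 ''
  8: (2,1) 0 ''

n(n+1)/2 = 9·10/2 = 45
Σ LCP = 0 + 0 + 1 + 0 + 0 + 1 + 1 + 0 + 0 = 3
distinct = 45 − 3 = 42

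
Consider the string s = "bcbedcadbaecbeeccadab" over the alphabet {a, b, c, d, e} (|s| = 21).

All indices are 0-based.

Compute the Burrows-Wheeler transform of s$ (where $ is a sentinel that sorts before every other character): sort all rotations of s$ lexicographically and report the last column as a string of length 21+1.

bdccbad$cccdbeeaaeaebb

rank  rotation                last
    0  $bcbedcadbaecbeeccadab  b
    1  ab$bcbedcadbaecbeeccad  d
    2  adab$bcbedcadbaecbeecc  c
    3  adbaecbeeccadab$bcbedc  c
    4  aecbeeccadab$bcbedcadb  b
    5  b$bcbedcadbaecbeeccada  a
    6  baecbeeccadab$bcbedcad  d
    7  bcbedcadbaecbeeccadab$  $
    8  bedcadbaecbeeccadab$bc  c
    9  beeccadab$bcbedcadbaec  c
   10  cadab$bcbedcadbaecbeec  c
   11  cadbaecbeeccadab$bcbed  d
   12  cbedcadbaecbeeccadab$b  b
   13  cbeeccadab$bcbedcadbae  e
   14  ccadab$bcbedcadbaecbee  e
   15  dab$bcbedcadbaecbeecca  a
   16  dbaecbeeccadab$bcbedca  a
   17  dcadbaecbeeccadab$bcbe  e
   18  ecbeeccadab$bcbedcadba  a
   19  eccadab$bcbedcadbaecbe  e
   20  edcadbaecbeeccadab$bcb  b
   21  eeccadab$bcbedcadbaecb  b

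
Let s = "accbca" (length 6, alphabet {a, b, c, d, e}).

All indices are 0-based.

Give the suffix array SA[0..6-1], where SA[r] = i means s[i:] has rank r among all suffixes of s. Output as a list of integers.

[5, 0, 3, 4, 2, 1]

rank→(start, suffix):
  0 → (5, 'a')
  1 → (0, 'accbca')
  2 → (3, 'bca')
  3 → (4, 'ca')
  4 → (2, 'cbca')
  5 → (1, 'ccbca')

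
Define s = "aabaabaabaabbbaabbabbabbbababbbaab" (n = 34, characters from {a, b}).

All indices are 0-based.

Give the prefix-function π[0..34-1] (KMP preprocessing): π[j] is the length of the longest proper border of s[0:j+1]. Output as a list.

[0, 1, 0, 1, 2, 3, 4, 5, 6, 7, 8, 9, 0, 0, 1, 2, 3, 0, 1, 0, 0, 1, 0, 0, 0, 1, 0, 1, 0, 0, 0, 1, 2, 3]

π[0] = 0
j=1 s[j]='a': π[1]=1 (border 'a')
j=2 s[j]='b': k: 1→0; π[2]=0 (border '')
j=3 s[j]='a': π[3]=1 (border 'a')
j=4 s[j]='a': π[4]=2 (border 'aa')
j=5 s[j]='b': π[5]=3 (border 'aab')
j=6 s[j]='a': π[6]=4 (border 'aaba')
j=7 s[j]='a': π[7]=5 (border 'aabaa')
j=8 s[j]='b': π[8]=6 (border 'aabaab')
j=9 s[j]='a': π[9]=7 (border 'aabaaba')
j=10 s[j]='a': π[10]=8 (border 'aabaabaa')
j=11 s[j]='b': π[11]=9 (border 'aabaabaab')
j=12 s[j]='b': k: 9→6→3→0; π[12]=0 (border '')
j=13 s[j]='b': π[13]=0 (border '')
j=14 s[j]='a': π[14]=1 (border 'a')
j=15 s[j]='a': π[15]=2 (border 'aa')
j=16 s[j]='b': π[16]=3 (border 'aab')
j=17 s[j]='b': k: 3→0; π[17]=0 (border '')
j=18 s[j]='a': π[18]=1 (border 'a')
j=19 s[j]='b': k: 1→0; π[19]=0 (border '')
j=20 s[j]='b': π[20]=0 (border '')
j=21 s[j]='a': π[21]=1 (border 'a')
j=22 s[j]='b': k: 1→0; π[22]=0 (border '')
j=23 s[j]='b': π[23]=0 (border '')
j=24 s[j]='b': π[24]=0 (border '')
j=25 s[j]='a': π[25]=1 (border 'a')
j=26 s[j]='b': k: 1→0; π[26]=0 (border '')
j=27 s[j]='a': π[27]=1 (border 'a')
j=28 s[j]='b': k: 1→0; π[28]=0 (border '')
j=29 s[j]='b': π[29]=0 (border '')
j=30 s[j]='b': π[30]=0 (border '')
j=31 s[j]='a': π[31]=1 (border 'a')
j=32 s[j]='a': π[32]=2 (border 'aa')
j=33 s[j]='b': π[33]=3 (border 'aab')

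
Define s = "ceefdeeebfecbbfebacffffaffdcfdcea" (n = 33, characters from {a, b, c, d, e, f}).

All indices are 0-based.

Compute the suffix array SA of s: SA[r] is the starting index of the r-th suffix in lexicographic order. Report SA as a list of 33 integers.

rank | idx | suffix
   0 |  32 | a
   1 |  17 | acffffaffdcfdcea
   2 |  23 | affdcfdcea
   3 |  16 | bacffffaffdcfdcea
   4 |  12 | bbfebacffffaffdcfdcea
   5 |  13 | bfebacffffaffdcfdcea
   6 |   8 | bfecbbfebacffffaffdcfdcea
   7 |  11 | cbbfebacffffaffdcfdcea
   8 |  30 | cea
   9 |   0 | ceefdeeebfecbbfebacffffaffdcfdcea
  10 |  27 | cfdcea
  11 |  18 | cffffaffdcfdcea
  12 |  29 | dcea
  13 |  26 | dcfdcea
  14 |   4 | deeebfecbbfebacffffaffdcfdcea
  15 |  31 | ea
  16 |  15 | ebacffffaffdcfdcea
  17 |   7 | ebfecbbfebacffffaffdcfdcea
  18 |  10 | ecbbfebacffffaffdcfdcea
  19 |   6 | eebfecbbfebacffffaffdcfdcea
  20 |   5 | eeebfecbbfebacffffaffdcfdcea
  21 |   1 | eefdeeebfecbbfebacffffaffdcfdcea
  22 |   2 | efdeeebfecbbfebacffffaffdcfdcea
  23 |  22 | faffdcfdcea
  24 |  28 | fdcea
  25 |  25 | fdcfdcea
  26 |   3 | fdeeebfecbbfebacffffaffdcfdcea
  27 |  14 | febacffffaffdcfdcea
  28 |   9 | fecbbfebacffffaffdcfdcea
  29 |  21 | ffaffdcfdcea
  30 |  24 | ffdcfdcea
  31 |  20 | fffaffdcfdcea
  32 |  19 | ffffaffdcfdcea

[32, 17, 23, 16, 12, 13, 8, 11, 30, 0, 27, 18, 29, 26, 4, 31, 15, 7, 10, 6, 5, 1, 2, 22, 28, 25, 3, 14, 9, 21, 24, 20, 19]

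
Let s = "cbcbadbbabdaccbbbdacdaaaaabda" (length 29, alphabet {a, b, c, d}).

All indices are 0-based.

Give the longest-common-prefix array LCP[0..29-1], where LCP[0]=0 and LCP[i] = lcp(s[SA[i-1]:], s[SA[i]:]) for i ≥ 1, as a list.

rank | idx | suffix
   0 |  28 | a
   1 |  21 | aaaaabda
   2 |  22 | aaaabda
   3 |  23 | aaabda
   4 |  24 | aabda
   5 |  25 | abda
   6 |   8 | abdaccbbbdacdaaaaabda
   7 |  11 | accbbbdacdaaaaabda
   8 |  18 | acdaaaaabda
   9 |   4 | adbbabdaccbbbdacdaaaaabda
  10 |   7 | babdaccbbbdacdaaaaabda
  11 |   3 | badbbabdaccbbbdacdaaaaabda
  12 |   6 | bbabdaccbbbdacdaaaaabda
  13 |  14 | bbbdacdaaaaabda
  14 |  15 | bbdacdaaaaabda
  15 |   1 | bcbadbbabdaccbbbdacdaaaaabda
  16 |  26 | bda
  17 |   9 | bdaccbbbdacdaaaaabda
  18 |  16 | bdacdaaaaabda
  19 |   2 | cbadbbabdaccbbbdacdaaaaabda
  20 |  13 | cbbbdacdaaaaabda
  21 |   0 | cbcbadbbabdaccbbbdacdaaaaabda
  22 |  12 | ccbbbdacdaaaaabda
  23 |  19 | cdaaaaabda
  24 |  27 | da
  25 |  20 | daaaaabda
  26 |  10 | daccbbbdacdaaaaabda
  27 |  17 | dacdaaaaabda
  28 |   5 | dbbabdaccbbbdacdaaaaabda

SA = [28, 21, 22, 23, 24, 25, 8, 11, 18, 4, 7, 3, 6, 14, 15, 1, 26, 9, 16, 2, 13, 0, 12, 19, 27, 20, 10, 17, 5]
rank  pair      lcp
   1  s[28:],s[21:]  1  'a'
   2  s[21:],s[22:]  4  'aaaa'
   3  s[22:],s[23:]  3  'aaa'
   4  s[23:],s[24:]  2  'aa'
   5  s[24:],s[25:]  1  'a'
   6  s[25:],s[8:]  4  'abda'
   7  s[8:],s[11:]  1  'a'
   8  s[11:],s[18:]  2  'ac'
   9  s[18:],s[4:]  1  'a'
  10  s[4:],s[7:]  0  ''
  11  s[7:],s[3:]  2  'ba'
  12  s[3:],s[6:]  1  'b'
  13  s[6:],s[14:]  2  'bb'
  14  s[14:],s[15:]  2  'bb'
  15  s[15:],s[1:]  1  'b'
  16  s[1:],s[26:]  1  'b'
  17  s[26:],s[9:]  3  'bda'
  18  s[9:],s[16:]  4  'bdac'
  19  s[16:],s[2:]  0  ''
  20  s[2:],s[13:]  2  'cb'
  21  s[13:],s[0:]  2  'cb'
  22  s[0:],s[12:]  1  'c'
  23  s[12:],s[19:]  1  'c'
  24  s[19:],s[27:]  0  ''
  25  s[27:],s[20:]  2  'da'
  26  s[20:],s[10:]  2  'da'
  27  s[10:],s[17:]  3  'dac'
  28  s[17:],s[5:]  1  'd'

[0, 1, 4, 3, 2, 1, 4, 1, 2, 1, 0, 2, 1, 2, 2, 1, 1, 3, 4, 0, 2, 2, 1, 1, 0, 2, 2, 3, 1]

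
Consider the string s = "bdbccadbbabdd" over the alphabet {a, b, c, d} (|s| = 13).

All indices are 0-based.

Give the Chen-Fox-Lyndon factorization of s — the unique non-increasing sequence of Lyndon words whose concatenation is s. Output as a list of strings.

["bd", "bcc", "adbb", "abdd"]

emit factor 1: 'bd' (i=0, period=2)
emit factor 2: 'bcc' (i=2, period=3)
emit factor 3: 'adbb' (i=5, period=4)
emit factor 4: 'abdd' (i=9, period=4)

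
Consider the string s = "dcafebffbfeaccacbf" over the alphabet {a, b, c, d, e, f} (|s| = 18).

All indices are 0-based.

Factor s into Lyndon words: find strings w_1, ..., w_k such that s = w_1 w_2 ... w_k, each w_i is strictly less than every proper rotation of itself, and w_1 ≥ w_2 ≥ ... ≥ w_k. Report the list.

["d", "c", "afebffbfe", "acc", "acbf"]

emit factor 1: 'd' (i=0, period=1)
emit factor 2: 'c' (i=1, period=1)
emit factor 3: 'afebffbfe' (i=2, period=9)
emit factor 4: 'acc' (i=11, period=3)
emit factor 5: 'acbf' (i=14, period=4)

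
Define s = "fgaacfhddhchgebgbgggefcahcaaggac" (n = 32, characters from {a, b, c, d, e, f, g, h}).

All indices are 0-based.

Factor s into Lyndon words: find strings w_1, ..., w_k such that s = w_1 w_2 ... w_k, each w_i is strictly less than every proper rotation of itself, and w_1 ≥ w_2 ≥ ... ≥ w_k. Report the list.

["fg", "aacfhddhchgebgbgggefcahcaaggac"]

emit factor 1: 'fg' (i=0, period=2)
emit factor 2: 'aacfhddhchgebgbgggefcahcaaggac' (i=2, period=30)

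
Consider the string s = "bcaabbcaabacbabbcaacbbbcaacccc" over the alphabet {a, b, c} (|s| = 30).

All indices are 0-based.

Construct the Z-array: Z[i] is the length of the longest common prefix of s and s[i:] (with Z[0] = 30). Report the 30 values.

Z[0]=30
i=1: outside box; Z[1]=0
i=2: outside box; Z[2]=0
i=3: outside box; Z[3]=0
i=4: outside box; Z[4]=1 grow→box=[4,5)
i=5: outside box; Z[5]=5 grow→box=[5,10)
i=6: min(r-i=4, Z[1]=0)=0; Z[6]=0
i=7: min(r-i=3, Z[2]=0)=0; Z[7]=0
i=8: min(r-i=2, Z[3]=0)=0; Z[8]=0
i=9: min(r-i=1, Z[4]=1)=1; Z[9]=1
i=10: outside box; Z[10]=0
i=11: outside box; Z[11]=0
i=12: outside box; Z[12]=1 grow→box=[12,13)
i=13: outside box; Z[13]=0
i=14: outside box; Z[14]=1 grow→box=[14,15)
i=15: outside box; Z[15]=4 grow→box=[15,19)
i=16: min(r-i=3, Z[1]=0)=0; Z[16]=0
i=17: min(r-i=2, Z[2]=0)=0; Z[17]=0
i=18: min(r-i=1, Z[3]=0)=0; Z[18]=0
i=19: outside box; Z[19]=0
i=20: outside box; Z[20]=1 grow→box=[20,21)
i=21: outside box; Z[21]=1 grow→box=[21,22)
i=22: outside box; Z[22]=4 grow→box=[22,26)
i=23: min(r-i=3, Z[1]=0)=0; Z[23]=0
i=24: min(r-i=2, Z[2]=0)=0; Z[24]=0
i=25: min(r-i=1, Z[3]=0)=0; Z[25]=0
i=26: outside box; Z[26]=0
i=27: outside box; Z[27]=0
i=28: outside box; Z[28]=0
i=29: outside box; Z[29]=0

[30, 0, 0, 0, 1, 5, 0, 0, 0, 1, 0, 0, 1, 0, 1, 4, 0, 0, 0, 0, 1, 1, 4, 0, 0, 0, 0, 0, 0, 0]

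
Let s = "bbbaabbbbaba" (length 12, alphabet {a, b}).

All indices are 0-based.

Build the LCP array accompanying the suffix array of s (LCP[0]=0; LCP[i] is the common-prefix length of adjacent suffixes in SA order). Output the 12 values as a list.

[0, 1, 1, 2, 0, 2, 2, 1, 3, 2, 4, 3]

sorted suffixes:
  #0 SA[0]=11  'a'
  #1 SA[1]=3  'aabbbbaba'
  #2 SA[2]=9  'aba'
  #3 SA[3]=4  'abbbbaba'
  #4 SA[4]=10  'ba'
  #5 SA[5]=2  'baabbbbaba'
  #6 SA[6]=8  'baba'
  #7 SA[7]=1  'bbaabbbbaba'
  #8 SA[8]=7  'bbaba'
  #9 SA[9]=0  'bbbaabbbbaba'
  #10 SA[10]=6  'bbbaba'
  #11 SA[11]=5  'bbbbaba'

SA = [11, 3, 9, 4, 10, 2, 8, 1, 7, 0, 6, 5]
i: (SA[i-1],SA[i]) lcp shared
  1: (11,3) 1 'a'
  2: (3,9) 1 'a'
  3: (9,4) 2 'ab'
  4: (4,10) 0 ''
  5: (10,2) 2 'ba'
  6: (2,8) 2 'ba'
  7: (8,1) 1 'b'
  8: (1,7) 3 'bba'
  9: (7,0) 2 'bb'
  10: (0,6) 4 'bbba'
  11: (6,5) 3 'bbb'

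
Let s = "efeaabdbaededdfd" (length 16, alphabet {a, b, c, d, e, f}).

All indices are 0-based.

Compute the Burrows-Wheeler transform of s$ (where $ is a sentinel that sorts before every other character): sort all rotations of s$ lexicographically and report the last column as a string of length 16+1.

deabdafbeedfda$de

rank  rotation           last
    0  $efeaabdbaededdfd  d
    1  aabdbaededdfd$efe  e
    2  abdbaededdfd$efea  a
    3  aededdfd$efeaabdb  b
    4  baededdfd$efeaabd  d
    5  bdbaededdfd$efeaa  a
    6  d$efeaabdbaededdf  f
    7  dbaededdfd$efeaab  b
    8  ddfd$efeaabdbaede  e
    9  deddfd$efeaabdbae  e
   10  dfd$efeaabdbaeded  d
   11  eaabdbaededdfd$ef  f
   12  eddfd$efeaabdbaed  d
   13  ededdfd$efeaabdba  a
   14  efeaabdbaededdfd$  $
   15  fd$efeaabdbaededd  d
   16  feaabdbaededdfd$e  e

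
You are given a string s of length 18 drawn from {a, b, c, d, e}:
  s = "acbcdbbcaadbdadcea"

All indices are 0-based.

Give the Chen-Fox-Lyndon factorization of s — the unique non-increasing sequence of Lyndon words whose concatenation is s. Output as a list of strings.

["acbcdbbc", "aadbdadce", "a"]

emit factor 1: 'acbcdbbc' (i=0, period=8)
emit factor 2: 'aadbdadce' (i=8, period=9)
emit factor 3: 'a' (i=17, period=1)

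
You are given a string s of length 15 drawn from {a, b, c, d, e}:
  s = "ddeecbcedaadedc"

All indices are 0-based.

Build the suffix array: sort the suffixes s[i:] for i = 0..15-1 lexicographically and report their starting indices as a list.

[9, 10, 5, 14, 4, 6, 8, 13, 0, 11, 1, 3, 7, 12, 2]

rank | idx | suffix
   0 |   9 | aadedc
   1 |  10 | adedc
   2 |   5 | bcedaadedc
   3 |  14 | c
   4 |   4 | cbcedaadedc
   5 |   6 | cedaadedc
   6 |   8 | daadedc
   7 |  13 | dc
   8 |   0 | ddeecbcedaadedc
   9 |  11 | dedc
  10 |   1 | deecbcedaadedc
  11 |   3 | ecbcedaadedc
  12 |   7 | edaadedc
  13 |  12 | edc
  14 |   2 | eecbcedaadedc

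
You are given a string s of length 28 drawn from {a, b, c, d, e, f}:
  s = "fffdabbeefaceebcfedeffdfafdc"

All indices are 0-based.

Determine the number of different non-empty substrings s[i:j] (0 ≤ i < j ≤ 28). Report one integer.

376

rank | idx | suffix
   0 |   4 | abbeefaceebcfedeffdfafdc
   1 |  10 | aceebcfedeffdfafdc
   2 |  24 | afdc
   3 |   5 | bbeefaceebcfedeffdfafdc
   4 |  14 | bcfedeffdfafdc
   5 |   6 | beefaceebcfedeffdfafdc
   6 |  27 | c
   7 |  11 | ceebcfedeffdfafdc
   8 |  15 | cfedeffdfafdc
   9 |   3 | dabbeefaceebcfedeffdfafdc
  10 |  26 | dc
  11 |  18 | deffdfafdc
  12 |  22 | dfafdc
  13 |  13 | ebcfedeffdfafdc
  14 |  17 | edeffdfafdc
  15 |  12 | eebcfedeffdfafdc
  16 |   7 | eefaceebcfedeffdfafdc
  17 |   8 | efaceebcfedeffdfafdc
  18 |  19 | effdfafdc
  19 |   9 | faceebcfedeffdfafdc
  20 |  23 | fafdc
  21 |   2 | fdabbeefaceebcfedeffdfafdc
  22 |  25 | fdc
  23 |  21 | fdfafdc
  24 |  16 | fedeffdfafdc
  25 |   1 | ffdabbeefaceebcfedeffdfafdc
  26 |  20 | ffdfafdc
  27 |   0 | fffdabbeefaceebcfedeffdfafdc

SA = [4, 10, 24, 5, 14, 6, 27, 11, 15, 3, 26, 18, 22, 13, 17, 12, 7, 8, 19, 9, 23, 2, 25, 21, 16, 1, 20, 0]
[i] adj suffixes → lcp
  [1] 4/10 → 1 ('a')
  [2] 10/24 → 1 ('a')
  [3] 24/5 → 0 ('')
  [4] 5/14 → 1 ('b')
  [5] 14/6 → 1 ('b')
  [6] 6/27 → 0 ('')
  [7] 27/11 → 1 ('c')
  [8] 11/15 → 1 ('c')
  [9] 15/3 → 0 ('')
  [10] 3/26 → 1 ('d')
  [11] 26/18 → 1 ('d')
  [12] 18/22 → 1 ('d')
  [13] 22/13 → 0 ('')
  [14] 13/17 → 1 ('e')
  [15] 17/12 → 1 ('e')
  [16] 12/7 → 2 ('ee')
  [17] 7/8 → 1 ('e')
  [18] 8/19 → 2 ('ef')
  [19] 19/9 → 0 ('')
  [20] 9/23 → 2 ('fa')
  [21] 23/2 → 1 ('f')
  [22] 2/25 → 2 ('fd')
  [23] 25/21 → 2 ('fd')
  [24] 21/16 → 1 ('f')
  [25] 16/1 → 1 ('f')
  [26] 1/20 → 3 ('ffd')
  [27] 20/0 → 2 ('ff')

n(n+1)/2 = 28·29/2 = 406
Σ LCP = 0 + 1 + 1 + 0 + 1 + 1 + 0 + 1 + 1 + 0 + 1 + 1 + 1 + 0 + 1 + 1 + 2 + 1 + 2 + 0 + 2 + 1 + 2 + 2 + 1 + 1 + 3 + 2 = 30
distinct = 406 − 30 = 376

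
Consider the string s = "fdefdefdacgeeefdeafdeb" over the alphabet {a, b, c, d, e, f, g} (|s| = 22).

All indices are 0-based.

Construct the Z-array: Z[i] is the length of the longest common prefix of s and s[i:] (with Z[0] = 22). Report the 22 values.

[22, 0, 0, 5, 0, 0, 2, 0, 0, 0, 0, 0, 0, 0, 3, 0, 0, 0, 3, 0, 0, 0]

Z[0]=22
i=1: fresh scan; Z[1]=0
i=2: fresh scan; Z[2]=0
i=3: fresh scan; Z[3]=5 extend→box=[3,8)
i=4: min(r-i=4, Z[1]=0)=0; Z[4]=0
i=5: min(r-i=3, Z[2]=0)=0; Z[5]=0
i=6: min(r-i=2, Z[3]=5)=2; Z[6]=2
i=7: min(r-i=1, Z[4]=0)=0; Z[7]=0
i=8: fresh scan; Z[8]=0
i=9: fresh scan; Z[9]=0
i=10: fresh scan; Z[10]=0
i=11: fresh scan; Z[11]=0
i=12: fresh scan; Z[12]=0
i=13: fresh scan; Z[13]=0
i=14: fresh scan; Z[14]=3 extend→box=[14,17)
i=15: min(r-i=2, Z[1]=0)=0; Z[15]=0
i=16: min(r-i=1, Z[2]=0)=0; Z[16]=0
i=17: fresh scan; Z[17]=0
i=18: fresh scan; Z[18]=3 extend→box=[18,21)
i=19: min(r-i=2, Z[1]=0)=0; Z[19]=0
i=20: min(r-i=1, Z[2]=0)=0; Z[20]=0
i=21: fresh scan; Z[21]=0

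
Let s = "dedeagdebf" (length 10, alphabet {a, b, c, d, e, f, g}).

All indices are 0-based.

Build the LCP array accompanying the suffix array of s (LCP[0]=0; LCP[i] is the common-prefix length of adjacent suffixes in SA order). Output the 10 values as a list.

[0, 0, 0, 2, 2, 0, 1, 1, 0, 0]

sorted suffixes:
  #0 SA[0]=4  'agdebf'
  #1 SA[1]=8  'bf'
  #2 SA[2]=2  'deagdebf'
  #3 SA[3]=6  'debf'
  #4 SA[4]=0  'dedeagdebf'
  #5 SA[5]=3  'eagdebf'
  #6 SA[6]=7  'ebf'
  #7 SA[7]=1  'edeagdebf'
  #8 SA[8]=9  'f'
  #9 SA[9]=5  'gdebf'

SA = [4, 8, 2, 6, 0, 3, 7, 1, 9, 5]
i: (SA[i-1],SA[i]) lcp shared
  1: (4,8) 0 ''
  2: (8,2) 0 ''
  3: (2,6) 2 'de'
  4: (6,0) 2 'de'
  5: (0,3) 0 ''
  6: (3,7) 1 'e'
  7: (7,1) 1 'e'
  8: (1,9) 0 ''
  9: (9,5) 0 ''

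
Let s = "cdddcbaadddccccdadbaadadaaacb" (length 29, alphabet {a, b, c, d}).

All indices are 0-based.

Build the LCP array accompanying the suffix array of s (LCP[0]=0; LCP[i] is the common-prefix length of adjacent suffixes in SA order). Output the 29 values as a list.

[0, 2, 2, 3, 1, 1, 3, 2, 2, 0, 1, 4, 0, 2, 1, 3, 2, 1, 2, 0, 2, 3, 1, 1, 2, 1, 3, 2, 4]

rank | idx | suffix
   0 |  24 | aaacb
   1 |  25 | aacb
   2 |  19 | aadadaaacb
   3 |   6 | aadddccccdadbaadadaaacb
   4 |  26 | acb
   5 |  22 | adaaacb
   6 |  20 | adadaaacb
   7 |  16 | adbaadadaaacb
   8 |   7 | adddccccdadbaadadaaacb
   9 |  28 | b
  10 |  18 | baadadaaacb
  11 |   5 | baadddccccdadbaadadaaacb
  12 |  27 | cb
  13 |   4 | cbaadddccccdadbaadadaaacb
  14 |  11 | ccccdadbaadadaaacb
  15 |  12 | cccdadbaadadaaacb
  16 |  13 | ccdadbaadadaaacb
  17 |  14 | cdadbaadadaaacb
  18 |   0 | cdddcbaadddccccdadbaadadaaacb
  19 |  23 | daaacb
  20 |  21 | dadaaacb
  21 |  15 | dadbaadadaaacb
  22 |  17 | dbaadadaaacb
  23 |   3 | dcbaadddccccdadbaadadaaacb
  24 |  10 | dccccdadbaadadaaacb
  25 |   2 | ddcbaadddccccdadbaadadaaacb
  26 |   9 | ddccccdadbaadadaaacb
  27 |   1 | dddcbaadddccccdadbaadadaaacb
  28 |   8 | dddccccdadbaadadaaacb

SA = [24, 25, 19, 6, 26, 22, 20, 16, 7, 28, 18, 5, 27, 4, 11, 12, 13, 14, 0, 23, 21, 15, 17, 3, 10, 2, 9, 1, 8]
rank  pair      lcp
   1  s[24:],s[25:]  2  'aa'
   2  s[25:],s[19:]  2  'aa'
   3  s[19:],s[6:]  3  'aad'
   4  s[6:],s[26:]  1  'a'
   5  s[26:],s[22:]  1  'a'
   6  s[22:],s[20:]  3  'ada'
   7  s[20:],s[16:]  2  'ad'
   8  s[16:],s[7:]  2  'ad'
   9  s[7:],s[28:]  0  ''
  10  s[28:],s[18:]  1  'b'
  11  s[18:],s[5:]  4  'baad'
  12  s[5:],s[27:]  0  ''
  13  s[27:],s[4:]  2  'cb'
  14  s[4:],s[11:]  1  'c'
  15  s[11:],s[12:]  3  'ccc'
  16  s[12:],s[13:]  2  'cc'
  17  s[13:],s[14:]  1  'c'
  18  s[14:],s[0:]  2  'cd'
  19  s[0:],s[23:]  0  ''
  20  s[23:],s[21:]  2  'da'
  21  s[21:],s[15:]  3  'dad'
  22  s[15:],s[17:]  1  'd'
  23  s[17:],s[3:]  1  'd'
  24  s[3:],s[10:]  2  'dc'
  25  s[10:],s[2:]  1  'd'
  26  s[2:],s[9:]  3  'ddc'
  27  s[9:],s[1:]  2  'dd'
  28  s[1:],s[8:]  4  'dddc'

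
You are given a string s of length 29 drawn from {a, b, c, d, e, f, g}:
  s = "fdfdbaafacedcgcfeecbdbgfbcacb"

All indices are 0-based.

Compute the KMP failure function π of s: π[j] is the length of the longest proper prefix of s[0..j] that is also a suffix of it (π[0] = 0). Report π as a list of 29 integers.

[0, 0, 1, 2, 0, 0, 0, 1, 0, 0, 0, 0, 0, 0, 0, 1, 0, 0, 0, 0, 0, 0, 0, 1, 0, 0, 0, 0, 0]

π[0] = 0
j=1 s[j]='d': π[1]=0 (border '')
j=2 s[j]='f': π[2]=1 (border 'f')
j=3 s[j]='d': π[3]=2 (border 'fd')
j=4 s[j]='b': k: 2→0; π[4]=0 (border '')
j=5 s[j]='a': π[5]=0 (border '')
j=6 s[j]='a': π[6]=0 (border '')
j=7 s[j]='f': π[7]=1 (border 'f')
j=8 s[j]='a': k: 1→0; π[8]=0 (border '')
j=9 s[j]='c': π[9]=0 (border '')
j=10 s[j]='e': π[10]=0 (border '')
j=11 s[j]='d': π[11]=0 (border '')
j=12 s[j]='c': π[12]=0 (border '')
j=13 s[j]='g': π[13]=0 (border '')
j=14 s[j]='c': π[14]=0 (border '')
j=15 s[j]='f': π[15]=1 (border 'f')
j=16 s[j]='e': k: 1→0; π[16]=0 (border '')
j=17 s[j]='e': π[17]=0 (border '')
j=18 s[j]='c': π[18]=0 (border '')
j=19 s[j]='b': π[19]=0 (border '')
j=20 s[j]='d': π[20]=0 (border '')
j=21 s[j]='b': π[21]=0 (border '')
j=22 s[j]='g': π[22]=0 (border '')
j=23 s[j]='f': π[23]=1 (border 'f')
j=24 s[j]='b': k: 1→0; π[24]=0 (border '')
j=25 s[j]='c': π[25]=0 (border '')
j=26 s[j]='a': π[26]=0 (border '')
j=27 s[j]='c': π[27]=0 (border '')
j=28 s[j]='b': π[28]=0 (border '')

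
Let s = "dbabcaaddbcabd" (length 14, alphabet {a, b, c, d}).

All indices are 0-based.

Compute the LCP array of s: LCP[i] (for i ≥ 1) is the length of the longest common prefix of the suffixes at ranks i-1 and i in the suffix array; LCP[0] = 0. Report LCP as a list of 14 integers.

[0, 1, 2, 1, 0, 1, 3, 1, 0, 2, 0, 1, 2, 1]

rank | idx | suffix
   0 |   5 | aaddbcabd
   1 |   2 | abcaaddbcabd
   2 |  11 | abd
   3 |   6 | addbcabd
   4 |   1 | babcaaddbcabd
   5 |   3 | bcaaddbcabd
   6 |   9 | bcabd
   7 |  12 | bd
   8 |   4 | caaddbcabd
   9 |  10 | cabd
  10 |  13 | d
  11 |   0 | dbabcaaddbcabd
  12 |   8 | dbcabd
  13 |   7 | ddbcabd

SA = [5, 2, 11, 6, 1, 3, 9, 12, 4, 10, 13, 0, 8, 7]
i: (SA[i-1],SA[i]) lcp shared
  1: (5,2) 1 'a'
  2: (2,11) 2 'ab'
  3: (11,6) 1 'a'
  4: (6,1) 0 ''
  5: (1,3) 1 'b'
  6: (3,9) 3 'bca'
  7: (9,12) 1 'b'
  8: (12,4) 0 ''
  9: (4,10) 2 'ca'
  10: (10,13) 0 ''
  11: (13,0) 1 'd'
  12: (0,8) 2 'db'
  13: (8,7) 1 'd'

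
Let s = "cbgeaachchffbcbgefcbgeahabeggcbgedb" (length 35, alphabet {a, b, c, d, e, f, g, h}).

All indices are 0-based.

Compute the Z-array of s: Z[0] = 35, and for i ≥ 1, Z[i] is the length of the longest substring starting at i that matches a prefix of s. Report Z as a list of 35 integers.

Z[0]=35
i=1: i≥r, start 0; Z[1]=0
i=2: i≥r, start 0; Z[2]=0
i=3: i≥r, start 0; Z[3]=0
i=4: i≥r, start 0; Z[4]=0
i=5: i≥r, start 0; Z[5]=0
i=6: i≥r, start 0; Z[6]=1 grow→box=[6,7)
i=7: i≥r, start 0; Z[7]=0
i=8: i≥r, start 0; Z[8]=1 grow→box=[8,9)
i=9: i≥r, start 0; Z[9]=0
i=10: i≥r, start 0; Z[10]=0
i=11: i≥r, start 0; Z[11]=0
i=12: i≥r, start 0; Z[12]=0
i=13: i≥r, start 0; Z[13]=4 grow→box=[13,17)
i=14: min(r-i=3, Z[1]=0)=0; Z[14]=0
i=15: min(r-i=2, Z[2]=0)=0; Z[15]=0
i=16: min(r-i=1, Z[3]=0)=0; Z[16]=0
i=17: i≥r, start 0; Z[17]=0
i=18: i≥r, start 0; Z[18]=5 grow→box=[18,23)
i=19: min(r-i=4, Z[1]=0)=0; Z[19]=0
i=20: min(r-i=3, Z[2]=0)=0; Z[20]=0
i=21: min(r-i=2, Z[3]=0)=0; Z[21]=0
i=22: min(r-i=1, Z[4]=0)=0; Z[22]=0
i=23: i≥r, start 0; Z[23]=0
i=24: i≥r, start 0; Z[24]=0
i=25: i≥r, start 0; Z[25]=0
i=26: i≥r, start 0; Z[26]=0
i=27: i≥r, start 0; Z[27]=0
i=28: i≥r, start 0; Z[28]=0
i=29: i≥r, start 0; Z[29]=4 grow→box=[29,33)
i=30: min(r-i=3, Z[1]=0)=0; Z[30]=0
i=31: min(r-i=2, Z[2]=0)=0; Z[31]=0
i=32: min(r-i=1, Z[3]=0)=0; Z[32]=0
i=33: i≥r, start 0; Z[33]=0
i=34: i≥r, start 0; Z[34]=0

[35, 0, 0, 0, 0, 0, 1, 0, 1, 0, 0, 0, 0, 4, 0, 0, 0, 0, 5, 0, 0, 0, 0, 0, 0, 0, 0, 0, 0, 4, 0, 0, 0, 0, 0]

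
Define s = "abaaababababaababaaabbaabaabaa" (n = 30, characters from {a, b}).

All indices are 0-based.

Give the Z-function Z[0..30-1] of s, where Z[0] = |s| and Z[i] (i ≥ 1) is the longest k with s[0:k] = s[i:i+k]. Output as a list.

Z[0]=30
i=1: outside box; Z[1]=0
i=2: outside box; Z[2]=1 extend→box=[2,3)
i=3: outside box; Z[3]=1 extend→box=[3,4)
i=4: outside box; Z[4]=3 extend→box=[4,7)
i=5: min(r-i=2, Z[1]=0)=0; Z[5]=0
i=6: min(r-i=1, Z[2]=1)=1; Z[6]=3 extend→box=[6,9)
i=7: min(r-i=2, Z[1]=0)=0; Z[7]=0
i=8: min(r-i=1, Z[2]=1)=1; Z[8]=3 extend→box=[8,11)
i=9: min(r-i=2, Z[1]=0)=0; Z[9]=0
i=10: min(r-i=1, Z[2]=1)=1; Z[10]=4 extend→box=[10,14)
i=11: min(r-i=3, Z[1]=0)=0; Z[11]=0
i=12: min(r-i=2, Z[2]=1)=1; Z[12]=1
i=13: min(r-i=1, Z[3]=1)=1; Z[13]=3 extend→box=[13,16)
i=14: min(r-i=2, Z[1]=0)=0; Z[14]=0
i=15: min(r-i=1, Z[2]=1)=1; Z[15]=6 extend→box=[15,21)
i=16: min(r-i=5, Z[1]=0)=0; Z[16]=0
i=17: min(r-i=4, Z[2]=1)=1; Z[17]=1
i=18: min(r-i=3, Z[3]=1)=1; Z[18]=1
i=19: min(r-i=2, Z[4]=3)=2; Z[19]=2
i=20: min(r-i=1, Z[5]=0)=0; Z[20]=0
i=21: outside box; Z[21]=0
i=22: outside box; Z[22]=1 extend→box=[22,23)
i=23: outside box; Z[23]=4 extend→box=[23,27)
i=24: min(r-i=3, Z[1]=0)=0; Z[24]=0
i=25: min(r-i=2, Z[2]=1)=1; Z[25]=1
i=26: min(r-i=1, Z[3]=1)=1; Z[26]=4 extend→box=[26,30)
i=27: min(r-i=3, Z[1]=0)=0; Z[27]=0
i=28: min(r-i=2, Z[2]=1)=1; Z[28]=1
i=29: min(r-i=1, Z[3]=1)=1; Z[29]=1

[30, 0, 1, 1, 3, 0, 3, 0, 3, 0, 4, 0, 1, 3, 0, 6, 0, 1, 1, 2, 0, 0, 1, 4, 0, 1, 4, 0, 1, 1]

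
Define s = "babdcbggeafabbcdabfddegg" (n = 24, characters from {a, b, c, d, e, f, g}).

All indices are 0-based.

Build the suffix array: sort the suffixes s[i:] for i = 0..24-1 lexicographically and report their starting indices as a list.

sorted suffixes:
  #0 SA[0]=11  'abbcdabfddegg'
  #1 SA[1]=1  'abdcbggeafabbcdabfddegg'
  #2 SA[2]=16  'abfddegg'
  #3 SA[3]=9  'afabbcdabfddegg'
  #4 SA[4]=0  'babdcbggeafabbcdabfddegg'
  #5 SA[5]=12  'bbcdabfddegg'
  #6 SA[6]=13  'bcdabfddegg'
  #7 SA[7]=2  'bdcbggeafabbcdabfddegg'
  #8 SA[8]=17  'bfddegg'
  #9 SA[9]=5  'bggeafabbcdabfddegg'
  #10 SA[10]=4  'cbggeafabbcdabfddegg'
  #11 SA[11]=14  'cdabfddegg'
  #12 SA[12]=15  'dabfddegg'
  #13 SA[13]=3  'dcbggeafabbcdabfddegg'
  #14 SA[14]=19  'ddegg'
  #15 SA[15]=20  'degg'
  #16 SA[16]=8  'eafabbcdabfddegg'
  #17 SA[17]=21  'egg'
  #18 SA[18]=10  'fabbcdabfddegg'
  #19 SA[19]=18  'fddegg'
  #20 SA[20]=23  'g'
  #21 SA[21]=7  'geafabbcdabfddegg'
  #22 SA[22]=22  'gg'
  #23 SA[23]=6  'ggeafabbcdabfddegg'

[11, 1, 16, 9, 0, 12, 13, 2, 17, 5, 4, 14, 15, 3, 19, 20, 8, 21, 10, 18, 23, 7, 22, 6]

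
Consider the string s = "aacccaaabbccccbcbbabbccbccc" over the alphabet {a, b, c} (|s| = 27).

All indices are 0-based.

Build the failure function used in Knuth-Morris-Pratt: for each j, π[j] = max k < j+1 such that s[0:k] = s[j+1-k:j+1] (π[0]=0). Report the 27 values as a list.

[0, 1, 0, 0, 0, 1, 2, 2, 0, 0, 0, 0, 0, 0, 0, 0, 0, 0, 1, 0, 0, 0, 0, 0, 0, 0, 0]

π[0] = 0
j=1 s[j]='a': π[1]=1 (border 'a')
j=2 s[j]='c': k: 1→0; π[2]=0 (border '')
j=3 s[j]='c': π[3]=0 (border '')
j=4 s[j]='c': π[4]=0 (border '')
j=5 s[j]='a': π[5]=1 (border 'a')
j=6 s[j]='a': π[6]=2 (border 'aa')
j=7 s[j]='a': k: 2→1; π[7]=2 (border 'aa')
j=8 s[j]='b': k: 2→1→0; π[8]=0 (border '')
j=9 s[j]='b': π[9]=0 (border '')
j=10 s[j]='c': π[10]=0 (border '')
j=11 s[j]='c': π[11]=0 (border '')
j=12 s[j]='c': π[12]=0 (border '')
j=13 s[j]='c': π[13]=0 (border '')
j=14 s[j]='b': π[14]=0 (border '')
j=15 s[j]='c': π[15]=0 (border '')
j=16 s[j]='b': π[16]=0 (border '')
j=17 s[j]='b': π[17]=0 (border '')
j=18 s[j]='a': π[18]=1 (border 'a')
j=19 s[j]='b': k: 1→0; π[19]=0 (border '')
j=20 s[j]='b': π[20]=0 (border '')
j=21 s[j]='c': π[21]=0 (border '')
j=22 s[j]='c': π[22]=0 (border '')
j=23 s[j]='b': π[23]=0 (border '')
j=24 s[j]='c': π[24]=0 (border '')
j=25 s[j]='c': π[25]=0 (border '')
j=26 s[j]='c': π[26]=0 (border '')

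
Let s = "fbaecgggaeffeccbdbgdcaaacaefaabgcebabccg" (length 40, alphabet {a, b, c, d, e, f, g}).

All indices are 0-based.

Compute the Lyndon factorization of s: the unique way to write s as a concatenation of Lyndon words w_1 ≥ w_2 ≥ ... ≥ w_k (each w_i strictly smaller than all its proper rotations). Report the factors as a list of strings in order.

emit factor 1: 'f' (i=0, period=1)
emit factor 2: 'b' (i=1, period=1)
emit factor 3: 'aecgggaeffeccbdbgdc' (i=2, period=19)
emit factor 4: 'aaacaefaabgcebabccg' (i=21, period=19)

["f", "b", "aecgggaeffeccbdbgdc", "aaacaefaabgcebabccg"]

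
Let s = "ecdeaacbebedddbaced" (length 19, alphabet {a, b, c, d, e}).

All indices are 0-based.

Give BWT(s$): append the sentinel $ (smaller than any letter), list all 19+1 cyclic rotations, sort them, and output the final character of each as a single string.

deabdceaeaeddecdb$cb

rank  rotation              last
    0  $ecdeaacbebedddbaced  d
    1  aacbebedddbaced$ecde  e
    2  acbebedddbaced$ecdea  a
    3  aced$ecdeaacbebedddb  b
    4  baced$ecdeaacbebeddd  d
    5  bebedddbaced$ecdeaac  c
    6  bedddbaced$ecdeaacbe  e
    7  cbebedddbaced$ecdeaa  a
    8  cdeaacbebedddbaced$e  e
    9  ced$ecdeaacbebedddba  a
   10  d$ecdeaacbebedddbace  e
   11  dbaced$ecdeaacbebedd  d
   12  ddbaced$ecdeaacbebed  d
   13  dddbaced$ecdeaacbebe  e
   14  deaacbebedddbaced$ec  c
   15  eaacbebedddbaced$ecd  d
   16  ebedddbaced$ecdeaacb  b
   17  ecdeaacbebedddbaced$  $
   18  ed$ecdeaacbebedddbac  c
   19  edddbaced$ecdeaacbeb  b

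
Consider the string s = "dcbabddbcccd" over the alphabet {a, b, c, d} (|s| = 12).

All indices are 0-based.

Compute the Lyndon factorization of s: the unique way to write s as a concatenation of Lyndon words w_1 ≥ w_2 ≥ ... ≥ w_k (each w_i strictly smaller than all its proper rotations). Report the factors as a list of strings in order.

emit factor 1: 'd' (i=0, period=1)
emit factor 2: 'c' (i=1, period=1)
emit factor 3: 'b' (i=2, period=1)
emit factor 4: 'abddbcccd' (i=3, period=9)

["d", "c", "b", "abddbcccd"]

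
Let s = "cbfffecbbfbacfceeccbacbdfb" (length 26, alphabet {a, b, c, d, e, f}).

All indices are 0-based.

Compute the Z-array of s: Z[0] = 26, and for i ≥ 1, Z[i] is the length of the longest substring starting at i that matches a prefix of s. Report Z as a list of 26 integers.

Z[0]=26
i=1: fresh scan; Z[1]=0
i=2: fresh scan; Z[2]=0
i=3: fresh scan; Z[3]=0
i=4: fresh scan; Z[4]=0
i=5: fresh scan; Z[5]=0
i=6: fresh scan; Z[6]=2 extend→box=[6,8)
i=7: min(r-i=1, Z[1]=0)=0; Z[7]=0
i=8: fresh scan; Z[8]=0
i=9: fresh scan; Z[9]=0
i=10: fresh scan; Z[10]=0
i=11: fresh scan; Z[11]=0
i=12: fresh scan; Z[12]=1 extend→box=[12,13)
i=13: fresh scan; Z[13]=0
i=14: fresh scan; Z[14]=1 extend→box=[14,15)
i=15: fresh scan; Z[15]=0
i=16: fresh scan; Z[16]=0
i=17: fresh scan; Z[17]=1 extend→box=[17,18)
i=18: fresh scan; Z[18]=2 extend→box=[18,20)
i=19: min(r-i=1, Z[1]=0)=0; Z[19]=0
i=20: fresh scan; Z[20]=0
i=21: fresh scan; Z[21]=2 extend→box=[21,23)
i=22: min(r-i=1, Z[1]=0)=0; Z[22]=0
i=23: fresh scan; Z[23]=0
i=24: fresh scan; Z[24]=0
i=25: fresh scan; Z[25]=0

[26, 0, 0, 0, 0, 0, 2, 0, 0, 0, 0, 0, 1, 0, 1, 0, 0, 1, 2, 0, 0, 2, 0, 0, 0, 0]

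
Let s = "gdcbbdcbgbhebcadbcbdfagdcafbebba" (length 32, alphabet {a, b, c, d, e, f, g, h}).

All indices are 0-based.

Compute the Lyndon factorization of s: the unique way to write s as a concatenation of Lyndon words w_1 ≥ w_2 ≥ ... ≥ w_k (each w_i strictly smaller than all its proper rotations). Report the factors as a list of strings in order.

["g", "d", "c", "bbdcbgbhebc", "adbcbdfagdcafbebb", "a"]

emit factor 1: 'g' (i=0, period=1)
emit factor 2: 'd' (i=1, period=1)
emit factor 3: 'c' (i=2, period=1)
emit factor 4: 'bbdcbgbhebc' (i=3, period=11)
emit factor 5: 'adbcbdfagdcafbebb' (i=14, period=17)
emit factor 6: 'a' (i=31, period=1)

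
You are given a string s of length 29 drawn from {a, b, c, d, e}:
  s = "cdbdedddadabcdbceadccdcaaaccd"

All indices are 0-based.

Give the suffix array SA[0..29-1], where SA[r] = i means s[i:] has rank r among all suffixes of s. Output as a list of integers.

sorted suffixes:
  #0 SA[0]=23  'aaaccd'
  #1 SA[1]=24  'aaccd'
  #2 SA[2]=10  'abcdbceadccdcaaaccd'
  #3 SA[3]=25  'accd'
  #4 SA[4]=8  'adabcdbceadccdcaaaccd'
  #5 SA[5]=17  'adccdcaaaccd'
  #6 SA[6]=11  'bcdbceadccdcaaaccd'
  #7 SA[7]=14  'bceadccdcaaaccd'
  #8 SA[8]=2  'bdedddadabcdbceadccdcaaaccd'
  #9 SA[9]=22  'caaaccd'
  #10 SA[10]=26  'ccd'
  #11 SA[11]=19  'ccdcaaaccd'
  #12 SA[12]=27  'cd'
  #13 SA[13]=12  'cdbceadccdcaaaccd'
  #14 SA[14]=0  'cdbdedddadabcdbceadccdcaaaccd'
  #15 SA[15]=20  'cdcaaaccd'
  #16 SA[16]=15  'ceadccdcaaaccd'
  #17 SA[17]=28  'd'
  #18 SA[18]=9  'dabcdbceadccdcaaaccd'
  #19 SA[19]=7  'dadabcdbceadccdcaaaccd'
  #20 SA[20]=13  'dbceadccdcaaaccd'
  #21 SA[21]=1  'dbdedddadabcdbceadccdcaaaccd'
  #22 SA[22]=21  'dcaaaccd'
  #23 SA[23]=18  'dccdcaaaccd'
  #24 SA[24]=6  'ddadabcdbceadccdcaaaccd'
  #25 SA[25]=5  'dddadabcdbceadccdcaaaccd'
  #26 SA[26]=3  'dedddadabcdbceadccdcaaaccd'
  #27 SA[27]=16  'eadccdcaaaccd'
  #28 SA[28]=4  'edddadabcdbceadccdcaaaccd'

[23, 24, 10, 25, 8, 17, 11, 14, 2, 22, 26, 19, 27, 12, 0, 20, 15, 28, 9, 7, 13, 1, 21, 18, 6, 5, 3, 16, 4]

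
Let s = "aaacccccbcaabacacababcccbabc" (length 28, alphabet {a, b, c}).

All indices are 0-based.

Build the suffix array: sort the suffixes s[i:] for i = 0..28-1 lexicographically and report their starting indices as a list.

sorted suffixes:
  #0 SA[0]=0  'aaacccccbcaabacacababcccbabc'
  #1 SA[1]=10  'aabacacababcccbabc'
  #2 SA[2]=1  'aacccccbcaabacacababcccbabc'
  #3 SA[3]=17  'ababcccbabc'
  #4 SA[4]=11  'abacacababcccbabc'
  #5 SA[5]=25  'abc'
  #6 SA[6]=19  'abcccbabc'
  #7 SA[7]=15  'acababcccbabc'
  #8 SA[8]=13  'acacababcccbabc'
  #9 SA[9]=2  'acccccbcaabacacababcccbabc'
  #10 SA[10]=24  'babc'
  #11 SA[11]=18  'babcccbabc'
  #12 SA[12]=12  'bacacababcccbabc'
  #13 SA[13]=26  'bc'
  #14 SA[14]=8  'bcaabacacababcccbabc'
  #15 SA[15]=20  'bcccbabc'
  #16 SA[16]=27  'c'
  #17 SA[17]=9  'caabacacababcccbabc'
  #18 SA[18]=16  'cababcccbabc'
  #19 SA[19]=14  'cacababcccbabc'
  #20 SA[20]=23  'cbabc'
  #21 SA[21]=7  'cbcaabacacababcccbabc'
  #22 SA[22]=22  'ccbabc'
  #23 SA[23]=6  'ccbcaabacacababcccbabc'
  #24 SA[24]=21  'cccbabc'
  #25 SA[25]=5  'cccbcaabacacababcccbabc'
  #26 SA[26]=4  'ccccbcaabacacababcccbabc'
  #27 SA[27]=3  'cccccbcaabacacababcccbabc'

[0, 10, 1, 17, 11, 25, 19, 15, 13, 2, 24, 18, 12, 26, 8, 20, 27, 9, 16, 14, 23, 7, 22, 6, 21, 5, 4, 3]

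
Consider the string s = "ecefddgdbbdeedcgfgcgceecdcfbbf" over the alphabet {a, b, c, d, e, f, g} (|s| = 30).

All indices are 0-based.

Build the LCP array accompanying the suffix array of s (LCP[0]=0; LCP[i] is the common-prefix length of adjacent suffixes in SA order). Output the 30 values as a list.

[0, 2, 1, 1, 0, 1, 2, 1, 1, 2, 0, 1, 2, 1, 1, 1, 0, 2, 1, 1, 2, 1, 0, 1, 1, 1, 0, 2, 1, 1]

rank→(start, suffix):
  0 → (8, 'bbdeedcgfgcgceecdcfbbf')
  1 → (27, 'bbf')
  2 → (9, 'bdeedcgfgcgceecdcfbbf')
  3 → (28, 'bf')
  4 → (23, 'cdcfbbf')
  5 → (20, 'ceecdcfbbf')
  6 → (1, 'cefddgdbbdeedcgfgcgceecdcfbbf')
  7 → (25, 'cfbbf')
  8 → (18, 'cgceecdcfbbf')
  9 → (14, 'cgfgcgceecdcfbbf')
  10 → (7, 'dbbdeedcgfgcgceecdcfbbf')
  11 → (24, 'dcfbbf')
  12 → (13, 'dcgfgcgceecdcfbbf')
  13 → (4, 'ddgdbbdeedcgfgcgceecdcfbbf')
  14 → (10, 'deedcgfgcgceecdcfbbf')
  15 → (5, 'dgdbbdeedcgfgcgceecdcfbbf')
  16 → (22, 'ecdcfbbf')
  17 → (0, 'ecefddgdbbdeedcgfgcgceecdcfbbf')
  18 → (12, 'edcgfgcgceecdcfbbf')
  19 → (21, 'eecdcfbbf')
  20 → (11, 'eedcgfgcgceecdcfbbf')
  21 → (2, 'efddgdbbdeedcgfgcgceecdcfbbf')
  22 → (29, 'f')
  23 → (26, 'fbbf')
  24 → (3, 'fddgdbbdeedcgfgcgceecdcfbbf')
  25 → (16, 'fgcgceecdcfbbf')
  26 → (19, 'gceecdcfbbf')
  27 → (17, 'gcgceecdcfbbf')
  28 → (6, 'gdbbdeedcgfgcgceecdcfbbf')
  29 → (15, 'gfgcgceecdcfbbf')

SA = [8, 27, 9, 28, 23, 20, 1, 25, 18, 14, 7, 24, 13, 4, 10, 5, 22, 0, 12, 21, 11, 2, 29, 26, 3, 16, 19, 17, 6, 15]
i: (SA[i-1],SA[i]) lcp shared
  1: (8,27) 2 'bb'
  2: (27,9) 1 'b'
  3: (9,28) 1 'b'
  4: (28,23) 0 ''
  5: (23,20) 1 'c'
  6: (20,1) 2 'ce'
  7: (1,25) 1 'c'
  8: (25,18) 1 'c'
  9: (18,14) 2 'cg'
  10: (14,7) 0 ''
  11: (7,24) 1 'd'
  12: (24,13) 2 'dc'
  13: (13,4) 1 'd'
  14: (4,10) 1 'd'
  15: (10,5) 1 'd'
  16: (5,22) 0 ''
  17: (22,0) 2 'ec'
  18: (0,12) 1 'e'
  19: (12,21) 1 'e'
  20: (21,11) 2 'ee'
  21: (11,2) 1 'e'
  22: (2,29) 0 ''
  23: (29,26) 1 'f'
  24: (26,3) 1 'f'
  25: (3,16) 1 'f'
  26: (16,19) 0 ''
  27: (19,17) 2 'gc'
  28: (17,6) 1 'g'
  29: (6,15) 1 'g'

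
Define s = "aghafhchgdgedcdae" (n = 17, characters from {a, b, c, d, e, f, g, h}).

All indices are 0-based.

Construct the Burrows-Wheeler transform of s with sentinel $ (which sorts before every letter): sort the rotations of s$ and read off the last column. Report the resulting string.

rank  rotation            last
    0  $aghafhchgdgedcdae  e
    1  ae$aghafhchgdgedcd  d
    2  afhchgdgedcdae$agh  h
    3  aghafhchgdgedcdae$  $
    4  cdae$aghafhchgdged  d
    5  chgdgedcdae$aghafh  h
    6  dae$aghafhchgdgedc  c
    7  dcdae$aghafhchgdge  e
    8  dgedcdae$aghafhchg  g
    9  e$aghafhchgdgedcda  a
   10  edcdae$aghafhchgdg  g
   11  fhchgdgedcdae$agha  a
   12  gdgedcdae$aghafhch  h
   13  gedcdae$aghafhchgd  d
   14  ghafhchgdgedcdae$a  a
   15  hafhchgdgedcdae$ag  g
   16  hchgdgedcdae$aghaf  f
   17  hgdgedcdae$aghafhc  c

edh$dhcegagahdagfc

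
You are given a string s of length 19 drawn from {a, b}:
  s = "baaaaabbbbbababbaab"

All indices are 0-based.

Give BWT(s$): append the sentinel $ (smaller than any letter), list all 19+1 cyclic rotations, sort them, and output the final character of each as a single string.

bbaabaabbaa$bbaabbba

rank  rotation              last
    0  $baaaaabbbbbababbaab  b
    1  aaaaabbbbbababbaab$b  b
    2  aaaabbbbbababbaab$ba  a
    3  aaabbbbbababbaab$baa  a
    4  aab$baaaaabbbbbababb  b
    5  aabbbbbababbaab$baaa  a
    6  ab$baaaaabbbbbababba  a
    7  ababbaab$baaaaabbbbb  b
    8  abbaab$baaaaabbbbbab  b
    9  abbbbbababbaab$baaaa  a
   10  b$baaaaabbbbbababbaa  a
   11  baaaaabbbbbababbaab$  $
   12  baab$baaaaabbbbbabab  b
   13  bababbaab$baaaaabbbb  b
   14  babbaab$baaaaabbbbba  a
   15  bbaab$baaaaabbbbbaba  a
   16  bbababbaab$baaaaabbb  b
   17  bbbababbaab$baaaaabb  b
   18  bbbbababbaab$baaaaab  b
   19  bbbbbababbaab$baaaaa  a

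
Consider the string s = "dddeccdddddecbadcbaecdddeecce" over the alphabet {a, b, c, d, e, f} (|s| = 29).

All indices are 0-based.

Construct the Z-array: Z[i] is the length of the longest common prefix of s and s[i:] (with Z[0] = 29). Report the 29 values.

[29, 2, 1, 0, 0, 0, 3, 3, 5, 2, 1, 0, 0, 0, 0, 1, 0, 0, 0, 0, 0, 4, 2, 1, 0, 0, 0, 0, 0]

Z[0]=29
i=1: fresh scan; Z[1]=2 scan→box=[1,3)
i=2: min(r-i=1, Z[1]=2)=1; Z[2]=1
i=3: fresh scan; Z[3]=0
i=4: fresh scan; Z[4]=0
i=5: fresh scan; Z[5]=0
i=6: fresh scan; Z[6]=3 scan→box=[6,9)
i=7: min(r-i=2, Z[1]=2)=2; Z[7]=3 scan→box=[7,10)
i=8: min(r-i=2, Z[1]=2)=2; Z[8]=5 scan→box=[8,13)
i=9: min(r-i=4, Z[1]=2)=2; Z[9]=2
i=10: min(r-i=3, Z[2]=1)=1; Z[10]=1
i=11: min(r-i=2, Z[3]=0)=0; Z[11]=0
i=12: min(r-i=1, Z[4]=0)=0; Z[12]=0
i=13: fresh scan; Z[13]=0
i=14: fresh scan; Z[14]=0
i=15: fresh scan; Z[15]=1 scan→box=[15,16)
i=16: fresh scan; Z[16]=0
i=17: fresh scan; Z[17]=0
i=18: fresh scan; Z[18]=0
i=19: fresh scan; Z[19]=0
i=20: fresh scan; Z[20]=0
i=21: fresh scan; Z[21]=4 scan→box=[21,25)
i=22: min(r-i=3, Z[1]=2)=2; Z[22]=2
i=23: min(r-i=2, Z[2]=1)=1; Z[23]=1
i=24: min(r-i=1, Z[3]=0)=0; Z[24]=0
i=25: fresh scan; Z[25]=0
i=26: fresh scan; Z[26]=0
i=27: fresh scan; Z[27]=0
i=28: fresh scan; Z[28]=0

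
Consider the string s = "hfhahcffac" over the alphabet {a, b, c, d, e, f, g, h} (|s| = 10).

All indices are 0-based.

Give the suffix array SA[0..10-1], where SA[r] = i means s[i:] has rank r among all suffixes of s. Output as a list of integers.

rank→(start, suffix):
  0 → (8, 'ac')
  1 → (3, 'ahcffac')
  2 → (9, 'c')
  3 → (5, 'cffac')
  4 → (7, 'fac')
  5 → (6, 'ffac')
  6 → (1, 'fhahcffac')
  7 → (2, 'hahcffac')
  8 → (4, 'hcffac')
  9 → (0, 'hfhahcffac')

[8, 3, 9, 5, 7, 6, 1, 2, 4, 0]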